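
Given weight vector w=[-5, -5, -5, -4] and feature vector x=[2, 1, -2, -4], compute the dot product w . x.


Element-wise products:
-5 * 2 = -10
-5 * 1 = -5
-5 * -2 = 10
-4 * -4 = 16
Sum = -10 + -5 + 10 + 16
= 11

11


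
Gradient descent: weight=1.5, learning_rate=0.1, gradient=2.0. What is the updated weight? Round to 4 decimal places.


w_new = w_old - lr * gradient
= 1.5 - 0.1 * 2.0
= 1.5 - (0.2)
= 1.3000

1.3000


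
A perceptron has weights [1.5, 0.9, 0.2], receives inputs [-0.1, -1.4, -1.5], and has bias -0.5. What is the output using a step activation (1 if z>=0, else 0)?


z = w . x + b
= 1.5*-0.1 + 0.9*-1.4 + 0.2*-1.5 + -0.5
= -0.15 + -1.26 + -0.3 + -0.5
= -1.71 + -0.5
= -2.21
Since z = -2.21 < 0, output = 0

0


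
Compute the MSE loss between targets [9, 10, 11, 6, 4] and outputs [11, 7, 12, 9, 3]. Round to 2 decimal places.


Differences: [-2, 3, -1, -3, 1]
Squared errors: [4, 9, 1, 9, 1]
Sum of squared errors = 24
MSE = 24 / 5 = 4.80

4.80


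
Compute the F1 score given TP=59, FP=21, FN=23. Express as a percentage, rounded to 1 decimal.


Precision = TP / (TP + FP) = 59 / 80 = 0.7375
Recall = TP / (TP + FN) = 59 / 82 = 0.7195
F1 = 2 * P * R / (P + R)
= 2 * 0.7375 * 0.7195 / (0.7375 + 0.7195)
= 1.0613 / 1.457
= 0.7284
As percentage: 72.8%

72.8


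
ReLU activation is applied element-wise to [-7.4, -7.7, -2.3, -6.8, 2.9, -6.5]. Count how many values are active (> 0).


ReLU(x) = max(0, x) for each element:
ReLU(-7.4) = 0
ReLU(-7.7) = 0
ReLU(-2.3) = 0
ReLU(-6.8) = 0
ReLU(2.9) = 2.9
ReLU(-6.5) = 0
Active neurons (>0): 1

1


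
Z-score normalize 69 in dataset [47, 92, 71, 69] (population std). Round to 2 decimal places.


Mean = (47 + 92 + 71 + 69) / 4 = 69.75
Variance = sum((x_i - mean)^2) / n = 253.6875
Std = sqrt(253.6875) = 15.9276
Z = (x - mean) / std
= (69 - 69.75) / 15.9276
= -0.75 / 15.9276
= -0.05

-0.05


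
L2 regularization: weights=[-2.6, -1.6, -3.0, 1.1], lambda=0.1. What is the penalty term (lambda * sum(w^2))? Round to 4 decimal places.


Squaring each weight:
(-2.6)^2 = 6.76
(-1.6)^2 = 2.56
(-3.0)^2 = 9.0
1.1^2 = 1.21
Sum of squares = 19.53
Penalty = 0.1 * 19.53 = 1.9530

1.9530


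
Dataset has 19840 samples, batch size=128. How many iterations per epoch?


Iterations per epoch = dataset_size / batch_size
= 19840 / 128
= 155

155


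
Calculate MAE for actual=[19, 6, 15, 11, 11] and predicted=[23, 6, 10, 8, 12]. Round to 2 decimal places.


Absolute errors: [4, 0, 5, 3, 1]
Sum of absolute errors = 13
MAE = 13 / 5 = 2.60

2.60


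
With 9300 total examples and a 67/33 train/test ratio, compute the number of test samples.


Train samples = 9300 * 67% = 6231
Test samples = 9300 - 6231
= 3069

3069


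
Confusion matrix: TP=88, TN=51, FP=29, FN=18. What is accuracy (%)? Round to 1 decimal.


Accuracy = (TP + TN) / (TP + TN + FP + FN) * 100
= (88 + 51) / (88 + 51 + 29 + 18)
= 139 / 186
= 0.7473
= 74.7%

74.7


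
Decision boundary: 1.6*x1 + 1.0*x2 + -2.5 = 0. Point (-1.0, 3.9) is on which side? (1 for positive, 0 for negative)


Compute 1.6 * -1.0 + 1.0 * 3.9 + -2.5
= -1.6 + 3.9 + -2.5
= -0.2
Since -0.2 < 0, the point is on the negative side.

0


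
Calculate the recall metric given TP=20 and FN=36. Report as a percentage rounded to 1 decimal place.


Recall = TP / (TP + FN) * 100
= 20 / (20 + 36)
= 20 / 56
= 0.3571
= 35.7%

35.7


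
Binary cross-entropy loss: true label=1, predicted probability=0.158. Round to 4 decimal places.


For y=1: Loss = -log(p)
= -log(0.158)
= -(-1.8452)
= 1.8452

1.8452


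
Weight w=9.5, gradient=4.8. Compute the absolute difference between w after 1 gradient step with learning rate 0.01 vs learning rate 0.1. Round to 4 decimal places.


With lr=0.01: w_new = 9.5 - 0.01 * 4.8 = 9.452
With lr=0.1: w_new = 9.5 - 0.1 * 4.8 = 9.02
Absolute difference = |9.452 - 9.02|
= 0.4320

0.4320


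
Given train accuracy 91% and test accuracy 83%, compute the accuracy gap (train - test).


Gap = train_accuracy - test_accuracy
= 91 - 83
= 8%
This moderate gap may indicate mild overfitting.

8


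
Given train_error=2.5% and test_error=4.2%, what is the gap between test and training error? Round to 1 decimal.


Generalization gap = test_error - train_error
= 4.2 - 2.5
= 1.7%
A small gap suggests good generalization.

1.7


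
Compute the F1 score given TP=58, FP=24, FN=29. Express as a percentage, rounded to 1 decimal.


Precision = TP / (TP + FP) = 58 / 82 = 0.7073
Recall = TP / (TP + FN) = 58 / 87 = 0.6667
F1 = 2 * P * R / (P + R)
= 2 * 0.7073 * 0.6667 / (0.7073 + 0.6667)
= 0.9431 / 1.374
= 0.6864
As percentage: 68.6%

68.6


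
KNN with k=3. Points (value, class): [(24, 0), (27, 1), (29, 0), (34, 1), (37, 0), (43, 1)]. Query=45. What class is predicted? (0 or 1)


Distances from query 45:
Point 43 (class 1): distance = 2
Point 37 (class 0): distance = 8
Point 34 (class 1): distance = 11
K=3 nearest neighbors: classes = [1, 0, 1]
Votes for class 1: 2 / 3
Majority vote => class 1

1


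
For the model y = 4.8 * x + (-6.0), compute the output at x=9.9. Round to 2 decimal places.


y = 4.8 * 9.9 + (-6.0)
= 47.52 + (-6.0)
= 41.52

41.52


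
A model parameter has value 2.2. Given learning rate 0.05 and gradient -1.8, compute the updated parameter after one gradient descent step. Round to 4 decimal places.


w_new = w_old - lr * gradient
= 2.2 - 0.05 * -1.8
= 2.2 - (-0.09)
= 2.2900

2.2900


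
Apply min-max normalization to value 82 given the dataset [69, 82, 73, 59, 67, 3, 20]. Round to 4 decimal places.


Min = 3, Max = 82
Range = 82 - 3 = 79
Scaled = (x - min) / (max - min)
= (82 - 3) / 79
= 79 / 79
= 1.0000

1.0000


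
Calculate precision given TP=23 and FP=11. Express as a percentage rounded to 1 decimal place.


Precision = TP / (TP + FP) * 100
= 23 / (23 + 11)
= 23 / 34
= 0.6765
= 67.6%

67.6


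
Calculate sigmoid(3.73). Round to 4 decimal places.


sigmoid(z) = 1 / (1 + exp(-z))
exp(-(3.73)) = exp(-3.73) = 0.024
1 + 0.024 = 1.024
1 / 1.024 = 0.9766

0.9766


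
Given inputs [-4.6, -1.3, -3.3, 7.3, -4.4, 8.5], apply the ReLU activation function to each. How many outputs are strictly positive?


ReLU(x) = max(0, x) for each element:
ReLU(-4.6) = 0
ReLU(-1.3) = 0
ReLU(-3.3) = 0
ReLU(7.3) = 7.3
ReLU(-4.4) = 0
ReLU(8.5) = 8.5
Active neurons (>0): 2

2


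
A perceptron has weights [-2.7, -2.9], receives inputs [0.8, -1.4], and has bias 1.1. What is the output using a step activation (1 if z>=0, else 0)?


z = w . x + b
= -2.7*0.8 + -2.9*-1.4 + 1.1
= -2.16 + 4.06 + 1.1
= 1.9 + 1.1
= 3.0
Since z = 3.0 >= 0, output = 1

1


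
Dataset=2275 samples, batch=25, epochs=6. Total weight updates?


Iterations per epoch = 2275 / 25 = 91
Total updates = iterations_per_epoch * epochs
= 91 * 6
= 546

546


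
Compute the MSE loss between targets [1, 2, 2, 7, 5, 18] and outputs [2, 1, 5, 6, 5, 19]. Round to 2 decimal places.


Differences: [-1, 1, -3, 1, 0, -1]
Squared errors: [1, 1, 9, 1, 0, 1]
Sum of squared errors = 13
MSE = 13 / 6 = 2.17

2.17


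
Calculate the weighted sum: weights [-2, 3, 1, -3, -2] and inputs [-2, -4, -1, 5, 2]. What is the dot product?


Element-wise products:
-2 * -2 = 4
3 * -4 = -12
1 * -1 = -1
-3 * 5 = -15
-2 * 2 = -4
Sum = 4 + -12 + -1 + -15 + -4
= -28

-28


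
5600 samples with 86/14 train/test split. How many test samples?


Train samples = 5600 * 86% = 4816
Test samples = 5600 - 4816
= 784

784


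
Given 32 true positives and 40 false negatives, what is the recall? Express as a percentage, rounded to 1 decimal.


Recall = TP / (TP + FN) * 100
= 32 / (32 + 40)
= 32 / 72
= 0.4444
= 44.4%

44.4


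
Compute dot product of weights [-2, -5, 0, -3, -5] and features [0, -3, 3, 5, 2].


Element-wise products:
-2 * 0 = 0
-5 * -3 = 15
0 * 3 = 0
-3 * 5 = -15
-5 * 2 = -10
Sum = 0 + 15 + 0 + -15 + -10
= -10

-10


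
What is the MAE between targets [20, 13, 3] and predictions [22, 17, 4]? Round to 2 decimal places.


Absolute errors: [2, 4, 1]
Sum of absolute errors = 7
MAE = 7 / 3 = 2.33

2.33


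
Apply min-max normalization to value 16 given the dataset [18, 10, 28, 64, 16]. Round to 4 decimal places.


Min = 10, Max = 64
Range = 64 - 10 = 54
Scaled = (x - min) / (max - min)
= (16 - 10) / 54
= 6 / 54
= 0.1111

0.1111


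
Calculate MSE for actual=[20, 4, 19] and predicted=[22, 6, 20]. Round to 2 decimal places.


Differences: [-2, -2, -1]
Squared errors: [4, 4, 1]
Sum of squared errors = 9
MSE = 9 / 3 = 3.00

3.00


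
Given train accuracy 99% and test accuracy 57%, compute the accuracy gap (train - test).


Gap = train_accuracy - test_accuracy
= 99 - 57
= 42%
This large gap strongly indicates overfitting.

42


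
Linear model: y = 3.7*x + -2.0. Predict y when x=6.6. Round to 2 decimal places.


y = 3.7 * 6.6 + (-2.0)
= 24.42 + (-2.0)
= 22.42

22.42


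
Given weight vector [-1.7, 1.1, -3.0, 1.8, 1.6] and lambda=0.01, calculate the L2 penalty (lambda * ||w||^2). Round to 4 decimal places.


Squaring each weight:
(-1.7)^2 = 2.89
1.1^2 = 1.21
(-3.0)^2 = 9.0
1.8^2 = 3.24
1.6^2 = 2.56
Sum of squares = 18.9
Penalty = 0.01 * 18.9 = 0.1890

0.1890


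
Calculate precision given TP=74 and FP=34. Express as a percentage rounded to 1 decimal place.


Precision = TP / (TP + FP) * 100
= 74 / (74 + 34)
= 74 / 108
= 0.6852
= 68.5%

68.5


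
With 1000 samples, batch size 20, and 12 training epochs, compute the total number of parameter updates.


Iterations per epoch = 1000 / 20 = 50
Total updates = iterations_per_epoch * epochs
= 50 * 12
= 600

600


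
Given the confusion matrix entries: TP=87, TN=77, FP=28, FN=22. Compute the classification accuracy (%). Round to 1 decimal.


Accuracy = (TP + TN) / (TP + TN + FP + FN) * 100
= (87 + 77) / (87 + 77 + 28 + 22)
= 164 / 214
= 0.7664
= 76.6%

76.6


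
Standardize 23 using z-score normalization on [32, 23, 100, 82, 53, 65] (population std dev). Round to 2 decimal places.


Mean = (32 + 23 + 100 + 82 + 53 + 65) / 6 = 59.1667
Variance = sum((x_i - mean)^2) / n = 717.8056
Std = sqrt(717.8056) = 26.7919
Z = (x - mean) / std
= (23 - 59.1667) / 26.7919
= -36.1667 / 26.7919
= -1.35

-1.35


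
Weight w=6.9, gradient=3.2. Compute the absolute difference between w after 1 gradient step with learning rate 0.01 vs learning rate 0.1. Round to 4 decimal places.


With lr=0.01: w_new = 6.9 - 0.01 * 3.2 = 6.868
With lr=0.1: w_new = 6.9 - 0.1 * 3.2 = 6.58
Absolute difference = |6.868 - 6.58|
= 0.2880

0.2880


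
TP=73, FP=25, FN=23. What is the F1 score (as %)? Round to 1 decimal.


Precision = TP / (TP + FP) = 73 / 98 = 0.7449
Recall = TP / (TP + FN) = 73 / 96 = 0.7604
F1 = 2 * P * R / (P + R)
= 2 * 0.7449 * 0.7604 / (0.7449 + 0.7604)
= 1.1329 / 1.5053
= 0.7526
As percentage: 75.3%

75.3


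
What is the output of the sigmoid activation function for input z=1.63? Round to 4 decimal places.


sigmoid(z) = 1 / (1 + exp(-z))
exp(-(1.63)) = exp(-1.63) = 0.1959
1 + 0.1959 = 1.1959
1 / 1.1959 = 0.8362

0.8362


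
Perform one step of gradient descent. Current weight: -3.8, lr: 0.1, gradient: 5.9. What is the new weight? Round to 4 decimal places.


w_new = w_old - lr * gradient
= -3.8 - 0.1 * 5.9
= -3.8 - (0.59)
= -4.3900

-4.3900


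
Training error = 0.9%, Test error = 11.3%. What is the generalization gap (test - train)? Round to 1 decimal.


Generalization gap = test_error - train_error
= 11.3 - 0.9
= 10.4%
A large gap suggests overfitting.

10.4


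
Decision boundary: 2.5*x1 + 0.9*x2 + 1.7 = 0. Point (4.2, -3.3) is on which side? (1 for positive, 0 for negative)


Compute 2.5 * 4.2 + 0.9 * -3.3 + 1.7
= 10.5 + -2.97 + 1.7
= 9.23
Since 9.23 >= 0, the point is on the positive side.

1


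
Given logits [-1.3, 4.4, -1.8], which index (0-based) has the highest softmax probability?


Softmax is a monotonic transformation, so it preserves the argmax.
We need to find the index of the maximum logit.
Index 0: -1.3
Index 1: 4.4
Index 2: -1.8
Maximum logit = 4.4 at index 1

1


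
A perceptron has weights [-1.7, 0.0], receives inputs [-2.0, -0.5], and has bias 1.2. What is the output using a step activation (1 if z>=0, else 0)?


z = w . x + b
= -1.7*-2.0 + 0.0*-0.5 + 1.2
= 3.4 + -0.0 + 1.2
= 3.4 + 1.2
= 4.6
Since z = 4.6 >= 0, output = 1

1


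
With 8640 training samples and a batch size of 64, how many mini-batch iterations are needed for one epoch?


Iterations per epoch = dataset_size / batch_size
= 8640 / 64
= 135

135


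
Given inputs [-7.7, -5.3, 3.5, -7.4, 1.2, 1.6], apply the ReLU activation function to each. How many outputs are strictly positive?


ReLU(x) = max(0, x) for each element:
ReLU(-7.7) = 0
ReLU(-5.3) = 0
ReLU(3.5) = 3.5
ReLU(-7.4) = 0
ReLU(1.2) = 1.2
ReLU(1.6) = 1.6
Active neurons (>0): 3

3


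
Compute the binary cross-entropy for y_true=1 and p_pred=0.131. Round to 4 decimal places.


For y=1: Loss = -log(p)
= -log(0.131)
= -(-2.0326)
= 2.0326

2.0326


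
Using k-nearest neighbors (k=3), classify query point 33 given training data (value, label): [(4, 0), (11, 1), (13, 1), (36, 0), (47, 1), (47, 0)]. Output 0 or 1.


Distances from query 33:
Point 36 (class 0): distance = 3
Point 47 (class 0): distance = 14
Point 47 (class 1): distance = 14
K=3 nearest neighbors: classes = [0, 0, 1]
Votes for class 1: 1 / 3
Majority vote => class 0

0


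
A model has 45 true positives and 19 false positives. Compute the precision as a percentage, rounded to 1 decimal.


Precision = TP / (TP + FP) * 100
= 45 / (45 + 19)
= 45 / 64
= 0.7031
= 70.3%

70.3


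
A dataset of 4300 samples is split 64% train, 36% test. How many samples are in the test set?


Train samples = 4300 * 64% = 2752
Test samples = 4300 - 2752
= 1548

1548


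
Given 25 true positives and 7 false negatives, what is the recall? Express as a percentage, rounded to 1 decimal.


Recall = TP / (TP + FN) * 100
= 25 / (25 + 7)
= 25 / 32
= 0.7812
= 78.1%

78.1


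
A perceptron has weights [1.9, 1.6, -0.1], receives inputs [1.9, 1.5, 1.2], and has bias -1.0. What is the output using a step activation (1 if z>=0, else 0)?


z = w . x + b
= 1.9*1.9 + 1.6*1.5 + -0.1*1.2 + -1.0
= 3.61 + 2.4 + -0.12 + -1.0
= 5.89 + -1.0
= 4.89
Since z = 4.89 >= 0, output = 1

1


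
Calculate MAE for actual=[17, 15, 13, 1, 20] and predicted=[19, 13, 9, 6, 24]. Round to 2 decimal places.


Absolute errors: [2, 2, 4, 5, 4]
Sum of absolute errors = 17
MAE = 17 / 5 = 3.40

3.40


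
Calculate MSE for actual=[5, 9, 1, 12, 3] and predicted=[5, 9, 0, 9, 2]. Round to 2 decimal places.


Differences: [0, 0, 1, 3, 1]
Squared errors: [0, 0, 1, 9, 1]
Sum of squared errors = 11
MSE = 11 / 5 = 2.20

2.20


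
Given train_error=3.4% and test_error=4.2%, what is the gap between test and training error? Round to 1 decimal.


Generalization gap = test_error - train_error
= 4.2 - 3.4
= 0.8%
A small gap suggests good generalization.

0.8


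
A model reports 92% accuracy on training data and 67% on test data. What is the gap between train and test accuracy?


Gap = train_accuracy - test_accuracy
= 92 - 67
= 25%
This large gap strongly indicates overfitting.

25


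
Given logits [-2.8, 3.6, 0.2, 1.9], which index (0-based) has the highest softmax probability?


Softmax is a monotonic transformation, so it preserves the argmax.
We need to find the index of the maximum logit.
Index 0: -2.8
Index 1: 3.6
Index 2: 0.2
Index 3: 1.9
Maximum logit = 3.6 at index 1

1


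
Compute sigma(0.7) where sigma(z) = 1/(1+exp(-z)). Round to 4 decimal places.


sigmoid(z) = 1 / (1 + exp(-z))
exp(-(0.7)) = exp(-0.7) = 0.4966
1 + 0.4966 = 1.4966
1 / 1.4966 = 0.6682

0.6682


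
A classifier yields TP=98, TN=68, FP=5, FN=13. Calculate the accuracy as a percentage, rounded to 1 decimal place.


Accuracy = (TP + TN) / (TP + TN + FP + FN) * 100
= (98 + 68) / (98 + 68 + 5 + 13)
= 166 / 184
= 0.9022
= 90.2%

90.2


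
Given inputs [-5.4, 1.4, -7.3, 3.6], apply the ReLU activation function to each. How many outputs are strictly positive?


ReLU(x) = max(0, x) for each element:
ReLU(-5.4) = 0
ReLU(1.4) = 1.4
ReLU(-7.3) = 0
ReLU(3.6) = 3.6
Active neurons (>0): 2

2


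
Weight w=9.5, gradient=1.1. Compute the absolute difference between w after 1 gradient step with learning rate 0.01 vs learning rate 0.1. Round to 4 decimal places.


With lr=0.01: w_new = 9.5 - 0.01 * 1.1 = 9.489
With lr=0.1: w_new = 9.5 - 0.1 * 1.1 = 9.39
Absolute difference = |9.489 - 9.39|
= 0.0990

0.0990


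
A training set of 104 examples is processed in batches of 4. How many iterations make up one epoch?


Iterations per epoch = dataset_size / batch_size
= 104 / 4
= 26

26


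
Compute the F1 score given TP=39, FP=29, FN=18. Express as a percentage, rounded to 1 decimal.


Precision = TP / (TP + FP) = 39 / 68 = 0.5735
Recall = TP / (TP + FN) = 39 / 57 = 0.6842
F1 = 2 * P * R / (P + R)
= 2 * 0.5735 * 0.6842 / (0.5735 + 0.6842)
= 0.7848 / 1.2577
= 0.624
As percentage: 62.4%

62.4


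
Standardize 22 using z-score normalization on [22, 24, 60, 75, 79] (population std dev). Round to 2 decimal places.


Mean = (22 + 24 + 60 + 75 + 79) / 5 = 52.0
Variance = sum((x_i - mean)^2) / n = 601.2
Std = sqrt(601.2) = 24.5194
Z = (x - mean) / std
= (22 - 52.0) / 24.5194
= -30.0 / 24.5194
= -1.22

-1.22


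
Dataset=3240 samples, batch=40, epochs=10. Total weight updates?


Iterations per epoch = 3240 / 40 = 81
Total updates = iterations_per_epoch * epochs
= 81 * 10
= 810

810


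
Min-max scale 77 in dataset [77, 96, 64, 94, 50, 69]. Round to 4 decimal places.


Min = 50, Max = 96
Range = 96 - 50 = 46
Scaled = (x - min) / (max - min)
= (77 - 50) / 46
= 27 / 46
= 0.5870

0.5870


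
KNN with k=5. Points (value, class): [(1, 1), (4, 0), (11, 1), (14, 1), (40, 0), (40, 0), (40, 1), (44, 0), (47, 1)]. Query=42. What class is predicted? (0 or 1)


Distances from query 42:
Point 40 (class 0): distance = 2
Point 40 (class 0): distance = 2
Point 44 (class 0): distance = 2
Point 40 (class 1): distance = 2
Point 47 (class 1): distance = 5
K=5 nearest neighbors: classes = [0, 0, 0, 1, 1]
Votes for class 1: 2 / 5
Majority vote => class 0

0


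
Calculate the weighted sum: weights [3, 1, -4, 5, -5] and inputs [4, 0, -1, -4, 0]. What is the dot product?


Element-wise products:
3 * 4 = 12
1 * 0 = 0
-4 * -1 = 4
5 * -4 = -20
-5 * 0 = 0
Sum = 12 + 0 + 4 + -20 + 0
= -4

-4


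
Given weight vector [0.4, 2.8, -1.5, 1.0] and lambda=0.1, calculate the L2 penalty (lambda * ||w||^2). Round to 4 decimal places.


Squaring each weight:
0.4^2 = 0.16
2.8^2 = 7.84
(-1.5)^2 = 2.25
1.0^2 = 1.0
Sum of squares = 11.25
Penalty = 0.1 * 11.25 = 1.1250

1.1250


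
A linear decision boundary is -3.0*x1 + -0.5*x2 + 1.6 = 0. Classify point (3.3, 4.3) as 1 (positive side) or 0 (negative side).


Compute -3.0 * 3.3 + -0.5 * 4.3 + 1.6
= -9.9 + -2.15 + 1.6
= -10.45
Since -10.45 < 0, the point is on the negative side.

0


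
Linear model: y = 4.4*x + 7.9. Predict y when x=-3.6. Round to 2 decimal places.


y = 4.4 * -3.6 + (7.9)
= -15.84 + (7.9)
= -7.94

-7.94


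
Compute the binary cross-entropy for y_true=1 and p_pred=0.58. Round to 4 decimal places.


For y=1: Loss = -log(p)
= -log(0.58)
= -(-0.5447)
= 0.5447

0.5447


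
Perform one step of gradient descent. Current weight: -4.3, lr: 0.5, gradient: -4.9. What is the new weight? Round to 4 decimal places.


w_new = w_old - lr * gradient
= -4.3 - 0.5 * -4.9
= -4.3 - (-2.45)
= -1.8500

-1.8500


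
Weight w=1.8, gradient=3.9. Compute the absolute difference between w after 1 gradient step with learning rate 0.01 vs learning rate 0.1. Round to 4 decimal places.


With lr=0.01: w_new = 1.8 - 0.01 * 3.9 = 1.761
With lr=0.1: w_new = 1.8 - 0.1 * 3.9 = 1.41
Absolute difference = |1.761 - 1.41|
= 0.3510

0.3510


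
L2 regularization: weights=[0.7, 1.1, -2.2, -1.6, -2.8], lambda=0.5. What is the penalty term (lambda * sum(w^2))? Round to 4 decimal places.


Squaring each weight:
0.7^2 = 0.49
1.1^2 = 1.21
(-2.2)^2 = 4.84
(-1.6)^2 = 2.56
(-2.8)^2 = 7.84
Sum of squares = 16.94
Penalty = 0.5 * 16.94 = 8.4700

8.4700


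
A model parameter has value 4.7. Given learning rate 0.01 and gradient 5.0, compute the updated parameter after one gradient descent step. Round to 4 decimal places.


w_new = w_old - lr * gradient
= 4.7 - 0.01 * 5.0
= 4.7 - (0.05)
= 4.6500

4.6500


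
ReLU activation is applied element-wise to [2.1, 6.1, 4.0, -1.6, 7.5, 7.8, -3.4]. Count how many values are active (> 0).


ReLU(x) = max(0, x) for each element:
ReLU(2.1) = 2.1
ReLU(6.1) = 6.1
ReLU(4.0) = 4.0
ReLU(-1.6) = 0
ReLU(7.5) = 7.5
ReLU(7.8) = 7.8
ReLU(-3.4) = 0
Active neurons (>0): 5

5


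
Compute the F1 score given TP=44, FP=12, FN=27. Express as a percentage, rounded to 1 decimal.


Precision = TP / (TP + FP) = 44 / 56 = 0.7857
Recall = TP / (TP + FN) = 44 / 71 = 0.6197
F1 = 2 * P * R / (P + R)
= 2 * 0.7857 * 0.6197 / (0.7857 + 0.6197)
= 0.9738 / 1.4054
= 0.6929
As percentage: 69.3%

69.3


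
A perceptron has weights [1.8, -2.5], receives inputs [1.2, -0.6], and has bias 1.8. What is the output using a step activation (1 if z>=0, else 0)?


z = w . x + b
= 1.8*1.2 + -2.5*-0.6 + 1.8
= 2.16 + 1.5 + 1.8
= 3.66 + 1.8
= 5.46
Since z = 5.46 >= 0, output = 1

1


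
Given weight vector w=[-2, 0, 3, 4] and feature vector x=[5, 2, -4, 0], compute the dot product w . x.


Element-wise products:
-2 * 5 = -10
0 * 2 = 0
3 * -4 = -12
4 * 0 = 0
Sum = -10 + 0 + -12 + 0
= -22

-22


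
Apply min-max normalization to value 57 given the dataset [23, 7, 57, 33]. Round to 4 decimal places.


Min = 7, Max = 57
Range = 57 - 7 = 50
Scaled = (x - min) / (max - min)
= (57 - 7) / 50
= 50 / 50
= 1.0000

1.0000


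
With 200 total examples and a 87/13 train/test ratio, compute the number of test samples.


Train samples = 200 * 87% = 174
Test samples = 200 - 174
= 26

26


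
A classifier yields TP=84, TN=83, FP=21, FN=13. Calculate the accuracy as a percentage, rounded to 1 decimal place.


Accuracy = (TP + TN) / (TP + TN + FP + FN) * 100
= (84 + 83) / (84 + 83 + 21 + 13)
= 167 / 201
= 0.8308
= 83.1%

83.1


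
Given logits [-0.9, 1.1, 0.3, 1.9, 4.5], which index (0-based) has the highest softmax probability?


Softmax is a monotonic transformation, so it preserves the argmax.
We need to find the index of the maximum logit.
Index 0: -0.9
Index 1: 1.1
Index 2: 0.3
Index 3: 1.9
Index 4: 4.5
Maximum logit = 4.5 at index 4

4


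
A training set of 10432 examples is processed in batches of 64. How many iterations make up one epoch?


Iterations per epoch = dataset_size / batch_size
= 10432 / 64
= 163

163


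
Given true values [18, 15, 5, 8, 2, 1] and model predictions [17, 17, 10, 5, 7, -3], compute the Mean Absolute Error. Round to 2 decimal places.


Absolute errors: [1, 2, 5, 3, 5, 4]
Sum of absolute errors = 20
MAE = 20 / 6 = 3.33

3.33


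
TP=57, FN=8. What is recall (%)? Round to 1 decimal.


Recall = TP / (TP + FN) * 100
= 57 / (57 + 8)
= 57 / 65
= 0.8769
= 87.7%

87.7


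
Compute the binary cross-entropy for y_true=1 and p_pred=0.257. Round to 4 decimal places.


For y=1: Loss = -log(p)
= -log(0.257)
= -(-1.3587)
= 1.3587

1.3587


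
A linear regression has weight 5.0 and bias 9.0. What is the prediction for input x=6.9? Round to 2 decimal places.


y = 5.0 * 6.9 + (9.0)
= 34.5 + (9.0)
= 43.50

43.50


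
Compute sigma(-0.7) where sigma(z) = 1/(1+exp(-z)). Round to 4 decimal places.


sigmoid(z) = 1 / (1 + exp(-z))
exp(-(-0.7)) = exp(0.7) = 2.0138
1 + 2.0138 = 3.0138
1 / 3.0138 = 0.3318

0.3318


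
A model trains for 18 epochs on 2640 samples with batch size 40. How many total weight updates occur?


Iterations per epoch = 2640 / 40 = 66
Total updates = iterations_per_epoch * epochs
= 66 * 18
= 1188

1188


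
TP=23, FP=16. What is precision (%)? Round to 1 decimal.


Precision = TP / (TP + FP) * 100
= 23 / (23 + 16)
= 23 / 39
= 0.5897
= 59.0%

59.0


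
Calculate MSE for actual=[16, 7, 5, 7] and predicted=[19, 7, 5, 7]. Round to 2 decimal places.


Differences: [-3, 0, 0, 0]
Squared errors: [9, 0, 0, 0]
Sum of squared errors = 9
MSE = 9 / 4 = 2.25

2.25


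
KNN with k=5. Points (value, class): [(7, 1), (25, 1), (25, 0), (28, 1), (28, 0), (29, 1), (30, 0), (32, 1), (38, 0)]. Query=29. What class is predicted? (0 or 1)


Distances from query 29:
Point 29 (class 1): distance = 0
Point 28 (class 0): distance = 1
Point 30 (class 0): distance = 1
Point 28 (class 1): distance = 1
Point 32 (class 1): distance = 3
K=5 nearest neighbors: classes = [1, 0, 0, 1, 1]
Votes for class 1: 3 / 5
Majority vote => class 1

1


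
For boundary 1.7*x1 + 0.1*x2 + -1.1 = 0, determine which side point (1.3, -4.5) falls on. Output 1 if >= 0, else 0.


Compute 1.7 * 1.3 + 0.1 * -4.5 + -1.1
= 2.21 + -0.45 + -1.1
= 0.66
Since 0.66 >= 0, the point is on the positive side.

1


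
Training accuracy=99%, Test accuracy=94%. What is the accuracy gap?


Gap = train_accuracy - test_accuracy
= 99 - 94
= 5%
This moderate gap may indicate mild overfitting.

5


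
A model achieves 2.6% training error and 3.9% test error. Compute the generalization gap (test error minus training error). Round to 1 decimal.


Generalization gap = test_error - train_error
= 3.9 - 2.6
= 1.3%
A small gap suggests good generalization.

1.3


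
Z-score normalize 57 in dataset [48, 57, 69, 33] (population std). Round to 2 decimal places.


Mean = (48 + 57 + 69 + 33) / 4 = 51.75
Variance = sum((x_i - mean)^2) / n = 172.6875
Std = sqrt(172.6875) = 13.1411
Z = (x - mean) / std
= (57 - 51.75) / 13.1411
= 5.25 / 13.1411
= 0.40

0.40


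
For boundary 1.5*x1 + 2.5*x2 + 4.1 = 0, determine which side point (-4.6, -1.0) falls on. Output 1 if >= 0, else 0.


Compute 1.5 * -4.6 + 2.5 * -1.0 + 4.1
= -6.9 + -2.5 + 4.1
= -5.3
Since -5.3 < 0, the point is on the negative side.

0


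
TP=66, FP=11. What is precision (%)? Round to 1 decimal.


Precision = TP / (TP + FP) * 100
= 66 / (66 + 11)
= 66 / 77
= 0.8571
= 85.7%

85.7


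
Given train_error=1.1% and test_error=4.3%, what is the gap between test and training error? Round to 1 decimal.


Generalization gap = test_error - train_error
= 4.3 - 1.1
= 3.2%
A moderate gap.

3.2


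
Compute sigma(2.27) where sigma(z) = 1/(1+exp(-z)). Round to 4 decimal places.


sigmoid(z) = 1 / (1 + exp(-z))
exp(-(2.27)) = exp(-2.27) = 0.1033
1 + 0.1033 = 1.1033
1 / 1.1033 = 0.9064

0.9064


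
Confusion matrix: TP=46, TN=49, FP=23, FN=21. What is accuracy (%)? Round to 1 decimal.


Accuracy = (TP + TN) / (TP + TN + FP + FN) * 100
= (46 + 49) / (46 + 49 + 23 + 21)
= 95 / 139
= 0.6835
= 68.3%

68.3


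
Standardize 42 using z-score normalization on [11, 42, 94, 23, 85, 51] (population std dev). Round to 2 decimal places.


Mean = (11 + 42 + 94 + 23 + 85 + 51) / 6 = 51.0
Variance = sum((x_i - mean)^2) / n = 911.6667
Std = sqrt(911.6667) = 30.1938
Z = (x - mean) / std
= (42 - 51.0) / 30.1938
= -9.0 / 30.1938
= -0.30

-0.30


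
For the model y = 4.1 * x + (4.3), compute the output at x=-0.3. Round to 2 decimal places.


y = 4.1 * -0.3 + (4.3)
= -1.23 + (4.3)
= 3.07

3.07


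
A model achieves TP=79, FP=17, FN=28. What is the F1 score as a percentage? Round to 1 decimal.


Precision = TP / (TP + FP) = 79 / 96 = 0.8229
Recall = TP / (TP + FN) = 79 / 107 = 0.7383
F1 = 2 * P * R / (P + R)
= 2 * 0.8229 * 0.7383 / (0.8229 + 0.7383)
= 1.2151 / 1.5612
= 0.7783
As percentage: 77.8%

77.8


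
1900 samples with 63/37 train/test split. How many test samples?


Train samples = 1900 * 63% = 1197
Test samples = 1900 - 1197
= 703

703


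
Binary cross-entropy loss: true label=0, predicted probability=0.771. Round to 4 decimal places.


For y=0: Loss = -log(1-p)
= -log(1 - 0.771)
= -log(0.229)
= -(-1.474)
= 1.4740

1.4740


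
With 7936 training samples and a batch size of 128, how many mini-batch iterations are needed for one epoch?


Iterations per epoch = dataset_size / batch_size
= 7936 / 128
= 62

62


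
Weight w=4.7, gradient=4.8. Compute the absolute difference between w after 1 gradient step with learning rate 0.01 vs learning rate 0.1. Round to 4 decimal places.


With lr=0.01: w_new = 4.7 - 0.01 * 4.8 = 4.652
With lr=0.1: w_new = 4.7 - 0.1 * 4.8 = 4.22
Absolute difference = |4.652 - 4.22|
= 0.4320

0.4320


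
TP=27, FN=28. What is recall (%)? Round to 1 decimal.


Recall = TP / (TP + FN) * 100
= 27 / (27 + 28)
= 27 / 55
= 0.4909
= 49.1%

49.1


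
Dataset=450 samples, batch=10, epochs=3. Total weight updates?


Iterations per epoch = 450 / 10 = 45
Total updates = iterations_per_epoch * epochs
= 45 * 3
= 135

135


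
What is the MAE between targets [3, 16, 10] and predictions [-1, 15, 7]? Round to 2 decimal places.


Absolute errors: [4, 1, 3]
Sum of absolute errors = 8
MAE = 8 / 3 = 2.67

2.67


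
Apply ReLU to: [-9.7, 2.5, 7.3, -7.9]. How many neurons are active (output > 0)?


ReLU(x) = max(0, x) for each element:
ReLU(-9.7) = 0
ReLU(2.5) = 2.5
ReLU(7.3) = 7.3
ReLU(-7.9) = 0
Active neurons (>0): 2

2


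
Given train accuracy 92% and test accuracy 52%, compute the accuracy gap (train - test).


Gap = train_accuracy - test_accuracy
= 92 - 52
= 40%
This large gap strongly indicates overfitting.

40


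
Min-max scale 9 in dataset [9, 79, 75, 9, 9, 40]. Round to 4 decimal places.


Min = 9, Max = 79
Range = 79 - 9 = 70
Scaled = (x - min) / (max - min)
= (9 - 9) / 70
= 0 / 70
= 0.0000

0.0000


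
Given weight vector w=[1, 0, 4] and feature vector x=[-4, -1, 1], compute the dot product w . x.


Element-wise products:
1 * -4 = -4
0 * -1 = 0
4 * 1 = 4
Sum = -4 + 0 + 4
= 0

0


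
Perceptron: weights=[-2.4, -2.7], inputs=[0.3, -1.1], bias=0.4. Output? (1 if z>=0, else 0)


z = w . x + b
= -2.4*0.3 + -2.7*-1.1 + 0.4
= -0.72 + 2.97 + 0.4
= 2.25 + 0.4
= 2.65
Since z = 2.65 >= 0, output = 1

1


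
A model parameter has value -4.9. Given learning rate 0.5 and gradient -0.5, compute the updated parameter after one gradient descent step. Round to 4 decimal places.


w_new = w_old - lr * gradient
= -4.9 - 0.5 * -0.5
= -4.9 - (-0.25)
= -4.6500

-4.6500


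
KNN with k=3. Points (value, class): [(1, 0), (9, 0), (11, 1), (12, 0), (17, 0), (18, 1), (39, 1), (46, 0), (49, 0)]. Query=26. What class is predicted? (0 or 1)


Distances from query 26:
Point 18 (class 1): distance = 8
Point 17 (class 0): distance = 9
Point 39 (class 1): distance = 13
K=3 nearest neighbors: classes = [1, 0, 1]
Votes for class 1: 2 / 3
Majority vote => class 1

1


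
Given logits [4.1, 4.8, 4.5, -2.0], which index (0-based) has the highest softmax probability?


Softmax is a monotonic transformation, so it preserves the argmax.
We need to find the index of the maximum logit.
Index 0: 4.1
Index 1: 4.8
Index 2: 4.5
Index 3: -2.0
Maximum logit = 4.8 at index 1

1


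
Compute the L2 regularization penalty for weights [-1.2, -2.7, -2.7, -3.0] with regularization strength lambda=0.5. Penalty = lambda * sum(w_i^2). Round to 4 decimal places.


Squaring each weight:
(-1.2)^2 = 1.44
(-2.7)^2 = 7.29
(-2.7)^2 = 7.29
(-3.0)^2 = 9.0
Sum of squares = 25.02
Penalty = 0.5 * 25.02 = 12.5100

12.5100


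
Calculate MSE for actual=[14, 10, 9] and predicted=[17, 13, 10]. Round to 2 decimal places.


Differences: [-3, -3, -1]
Squared errors: [9, 9, 1]
Sum of squared errors = 19
MSE = 19 / 3 = 6.33

6.33


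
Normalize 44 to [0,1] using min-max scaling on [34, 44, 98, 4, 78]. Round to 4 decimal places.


Min = 4, Max = 98
Range = 98 - 4 = 94
Scaled = (x - min) / (max - min)
= (44 - 4) / 94
= 40 / 94
= 0.4255

0.4255


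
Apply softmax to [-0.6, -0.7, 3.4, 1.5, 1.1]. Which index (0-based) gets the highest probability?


Softmax is a monotonic transformation, so it preserves the argmax.
We need to find the index of the maximum logit.
Index 0: -0.6
Index 1: -0.7
Index 2: 3.4
Index 3: 1.5
Index 4: 1.1
Maximum logit = 3.4 at index 2

2


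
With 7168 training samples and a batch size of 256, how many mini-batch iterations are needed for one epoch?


Iterations per epoch = dataset_size / batch_size
= 7168 / 256
= 28

28


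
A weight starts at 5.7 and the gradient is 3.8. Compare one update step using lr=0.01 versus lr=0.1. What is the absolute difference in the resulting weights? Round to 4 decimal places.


With lr=0.01: w_new = 5.7 - 0.01 * 3.8 = 5.662
With lr=0.1: w_new = 5.7 - 0.1 * 3.8 = 5.32
Absolute difference = |5.662 - 5.32|
= 0.3420

0.3420


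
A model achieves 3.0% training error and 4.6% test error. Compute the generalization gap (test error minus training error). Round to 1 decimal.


Generalization gap = test_error - train_error
= 4.6 - 3.0
= 1.6%
A small gap suggests good generalization.

1.6


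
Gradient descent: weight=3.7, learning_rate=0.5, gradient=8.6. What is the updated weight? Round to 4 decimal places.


w_new = w_old - lr * gradient
= 3.7 - 0.5 * 8.6
= 3.7 - (4.3)
= -0.6000

-0.6000


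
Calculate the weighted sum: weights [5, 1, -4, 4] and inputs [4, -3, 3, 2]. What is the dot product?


Element-wise products:
5 * 4 = 20
1 * -3 = -3
-4 * 3 = -12
4 * 2 = 8
Sum = 20 + -3 + -12 + 8
= 13

13


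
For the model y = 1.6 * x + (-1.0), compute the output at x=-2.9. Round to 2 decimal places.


y = 1.6 * -2.9 + (-1.0)
= -4.64 + (-1.0)
= -5.64

-5.64


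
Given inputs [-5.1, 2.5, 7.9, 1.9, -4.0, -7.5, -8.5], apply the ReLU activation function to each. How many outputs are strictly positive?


ReLU(x) = max(0, x) for each element:
ReLU(-5.1) = 0
ReLU(2.5) = 2.5
ReLU(7.9) = 7.9
ReLU(1.9) = 1.9
ReLU(-4.0) = 0
ReLU(-7.5) = 0
ReLU(-8.5) = 0
Active neurons (>0): 3

3


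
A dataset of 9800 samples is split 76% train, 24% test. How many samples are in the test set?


Train samples = 9800 * 76% = 7448
Test samples = 9800 - 7448
= 2352

2352


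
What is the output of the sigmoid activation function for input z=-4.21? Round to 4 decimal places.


sigmoid(z) = 1 / (1 + exp(-z))
exp(-(-4.21)) = exp(4.21) = 67.3565
1 + 67.3565 = 68.3565
1 / 68.3565 = 0.0146

0.0146


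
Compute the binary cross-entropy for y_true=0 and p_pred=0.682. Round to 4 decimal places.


For y=0: Loss = -log(1-p)
= -log(1 - 0.682)
= -log(0.318)
= -(-1.1457)
= 1.1457

1.1457


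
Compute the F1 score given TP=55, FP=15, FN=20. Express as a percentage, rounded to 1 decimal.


Precision = TP / (TP + FP) = 55 / 70 = 0.7857
Recall = TP / (TP + FN) = 55 / 75 = 0.7333
F1 = 2 * P * R / (P + R)
= 2 * 0.7857 * 0.7333 / (0.7857 + 0.7333)
= 1.1524 / 1.519
= 0.7586
As percentage: 75.9%

75.9


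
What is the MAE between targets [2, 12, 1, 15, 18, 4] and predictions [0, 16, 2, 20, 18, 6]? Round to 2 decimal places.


Absolute errors: [2, 4, 1, 5, 0, 2]
Sum of absolute errors = 14
MAE = 14 / 6 = 2.33

2.33


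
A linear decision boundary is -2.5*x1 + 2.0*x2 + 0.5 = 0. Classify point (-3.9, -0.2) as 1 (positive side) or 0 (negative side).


Compute -2.5 * -3.9 + 2.0 * -0.2 + 0.5
= 9.75 + -0.4 + 0.5
= 9.85
Since 9.85 >= 0, the point is on the positive side.

1


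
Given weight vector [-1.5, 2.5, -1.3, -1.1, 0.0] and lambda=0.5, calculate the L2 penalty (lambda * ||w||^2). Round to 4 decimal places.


Squaring each weight:
(-1.5)^2 = 2.25
2.5^2 = 6.25
(-1.3)^2 = 1.69
(-1.1)^2 = 1.21
0.0^2 = 0.0
Sum of squares = 11.4
Penalty = 0.5 * 11.4 = 5.7000

5.7000


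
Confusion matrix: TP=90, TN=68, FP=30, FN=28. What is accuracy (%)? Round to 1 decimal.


Accuracy = (TP + TN) / (TP + TN + FP + FN) * 100
= (90 + 68) / (90 + 68 + 30 + 28)
= 158 / 216
= 0.7315
= 73.1%

73.1


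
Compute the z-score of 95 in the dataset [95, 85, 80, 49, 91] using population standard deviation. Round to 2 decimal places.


Mean = (95 + 85 + 80 + 49 + 91) / 5 = 80.0
Variance = sum((x_i - mean)^2) / n = 266.4
Std = sqrt(266.4) = 16.3218
Z = (x - mean) / std
= (95 - 80.0) / 16.3218
= 15.0 / 16.3218
= 0.92

0.92


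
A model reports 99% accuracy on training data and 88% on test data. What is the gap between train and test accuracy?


Gap = train_accuracy - test_accuracy
= 99 - 88
= 11%
This gap suggests the model is overfitting.

11


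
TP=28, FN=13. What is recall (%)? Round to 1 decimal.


Recall = TP / (TP + FN) * 100
= 28 / (28 + 13)
= 28 / 41
= 0.6829
= 68.3%

68.3


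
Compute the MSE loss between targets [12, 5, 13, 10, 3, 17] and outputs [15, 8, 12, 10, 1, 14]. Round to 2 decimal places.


Differences: [-3, -3, 1, 0, 2, 3]
Squared errors: [9, 9, 1, 0, 4, 9]
Sum of squared errors = 32
MSE = 32 / 6 = 5.33

5.33


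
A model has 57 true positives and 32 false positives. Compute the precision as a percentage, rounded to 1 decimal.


Precision = TP / (TP + FP) * 100
= 57 / (57 + 32)
= 57 / 89
= 0.6404
= 64.0%

64.0


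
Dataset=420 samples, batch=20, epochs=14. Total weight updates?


Iterations per epoch = 420 / 20 = 21
Total updates = iterations_per_epoch * epochs
= 21 * 14
= 294

294


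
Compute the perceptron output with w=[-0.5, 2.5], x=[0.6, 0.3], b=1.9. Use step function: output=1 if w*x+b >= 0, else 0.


z = w . x + b
= -0.5*0.6 + 2.5*0.3 + 1.9
= -0.3 + 0.75 + 1.9
= 0.45 + 1.9
= 2.35
Since z = 2.35 >= 0, output = 1

1


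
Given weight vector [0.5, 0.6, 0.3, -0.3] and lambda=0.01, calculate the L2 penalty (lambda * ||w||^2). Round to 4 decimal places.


Squaring each weight:
0.5^2 = 0.25
0.6^2 = 0.36
0.3^2 = 0.09
(-0.3)^2 = 0.09
Sum of squares = 0.79
Penalty = 0.01 * 0.79 = 0.0079

0.0079


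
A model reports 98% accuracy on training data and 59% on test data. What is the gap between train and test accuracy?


Gap = train_accuracy - test_accuracy
= 98 - 59
= 39%
This large gap strongly indicates overfitting.

39


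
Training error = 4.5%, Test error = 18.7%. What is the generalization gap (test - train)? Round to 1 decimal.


Generalization gap = test_error - train_error
= 18.7 - 4.5
= 14.2%
A large gap suggests overfitting.

14.2


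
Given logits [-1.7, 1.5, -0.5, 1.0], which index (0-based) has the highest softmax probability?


Softmax is a monotonic transformation, so it preserves the argmax.
We need to find the index of the maximum logit.
Index 0: -1.7
Index 1: 1.5
Index 2: -0.5
Index 3: 1.0
Maximum logit = 1.5 at index 1

1


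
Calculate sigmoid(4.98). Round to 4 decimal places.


sigmoid(z) = 1 / (1 + exp(-z))
exp(-(4.98)) = exp(-4.98) = 0.0069
1 + 0.0069 = 1.0069
1 / 1.0069 = 0.9932

0.9932


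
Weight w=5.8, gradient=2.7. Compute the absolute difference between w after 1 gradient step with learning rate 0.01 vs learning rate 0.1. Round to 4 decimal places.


With lr=0.01: w_new = 5.8 - 0.01 * 2.7 = 5.773
With lr=0.1: w_new = 5.8 - 0.1 * 2.7 = 5.53
Absolute difference = |5.773 - 5.53|
= 0.2430

0.2430


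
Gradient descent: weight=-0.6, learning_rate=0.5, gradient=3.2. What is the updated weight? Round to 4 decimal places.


w_new = w_old - lr * gradient
= -0.6 - 0.5 * 3.2
= -0.6 - (1.6)
= -2.2000

-2.2000


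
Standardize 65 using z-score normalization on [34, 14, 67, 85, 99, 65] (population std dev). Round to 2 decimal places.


Mean = (34 + 14 + 67 + 85 + 99 + 65) / 6 = 60.6667
Variance = sum((x_i - mean)^2) / n = 834.8889
Std = sqrt(834.8889) = 28.8944
Z = (x - mean) / std
= (65 - 60.6667) / 28.8944
= 4.3333 / 28.8944
= 0.15

0.15


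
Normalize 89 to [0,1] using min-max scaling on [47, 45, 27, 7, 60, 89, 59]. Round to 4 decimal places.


Min = 7, Max = 89
Range = 89 - 7 = 82
Scaled = (x - min) / (max - min)
= (89 - 7) / 82
= 82 / 82
= 1.0000

1.0000


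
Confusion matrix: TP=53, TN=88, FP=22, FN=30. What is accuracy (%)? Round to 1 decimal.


Accuracy = (TP + TN) / (TP + TN + FP + FN) * 100
= (53 + 88) / (53 + 88 + 22 + 30)
= 141 / 193
= 0.7306
= 73.1%

73.1
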